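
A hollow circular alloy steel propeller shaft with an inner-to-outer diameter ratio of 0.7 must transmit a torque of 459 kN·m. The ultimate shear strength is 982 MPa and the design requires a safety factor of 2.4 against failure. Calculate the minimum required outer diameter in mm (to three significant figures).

τ_allow = 982/2.4 = 409.2 MPa.
For a hollow shaft τ = 16T/[πd_o³(1−k⁴)] with k = 0.7, so 1−k⁴ = 0.7599.
d_o³ = 16T/[π τ_allow (1−k⁴)] = 16×4.5900×10^8/(π×409.2×0.7599) = 7.518×10^6 mm³.
d_o = 195.9 mm.

d_o = 196 mm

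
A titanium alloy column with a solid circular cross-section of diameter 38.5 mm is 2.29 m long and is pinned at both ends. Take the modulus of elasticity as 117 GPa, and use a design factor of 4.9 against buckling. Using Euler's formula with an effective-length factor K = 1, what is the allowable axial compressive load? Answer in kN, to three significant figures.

I = πd⁴/64 = π×38.5⁴/64 = 107800 mm⁴.
Effective length L_e = KL = 1×2.29 m = 2290 mm.
Euler critical load P_cr = π²EI/L_e² = π²×117000×107800/2290² = 23750 N.
P_allow = P_cr/n = 23750/4.9 = 4847 N.

P_allow = 4.85 kN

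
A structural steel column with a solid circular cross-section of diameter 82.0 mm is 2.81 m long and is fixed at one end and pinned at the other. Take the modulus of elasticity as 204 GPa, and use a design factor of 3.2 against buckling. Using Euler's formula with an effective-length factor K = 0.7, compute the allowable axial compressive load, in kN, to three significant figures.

I = πd⁴/64 = π×82.0⁴/64 = 2.219×10^6 mm⁴.
Effective length L_e = KL = 0.7×2.81 m = 1967 mm.
Euler critical load P_cr = π²EI/L_e² = π²×204000×2.219×10^6/1967² = 1.155×10^6 N.
P_allow = P_cr/n = 1.155×10^6/3.2 = 360900 N.

P_allow = 361 kN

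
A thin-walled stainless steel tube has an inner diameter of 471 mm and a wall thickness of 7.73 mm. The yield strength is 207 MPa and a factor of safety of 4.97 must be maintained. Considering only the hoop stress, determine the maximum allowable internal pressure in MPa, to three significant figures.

σ_allow = 207/4.97 = 41.65 MPa.
σ_h = pD/(2t) → p_allow = 2σ_allow t/D = 2×41.65×7.73/471 = 1.367 MPa.

p_allow = 1.37 MPa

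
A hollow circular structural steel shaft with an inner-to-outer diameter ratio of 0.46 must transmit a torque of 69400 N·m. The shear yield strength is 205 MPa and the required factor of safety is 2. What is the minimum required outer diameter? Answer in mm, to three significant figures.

τ_allow = 205/2 = 102.5 MPa.
For a hollow shaft τ = 16T/[πd_o³(1−k⁴)] with k = 0.46, so 1−k⁴ = 0.9552.
d_o³ = 16T/[π τ_allow (1−k⁴)] = 16×6.9400×10^7/(π×102.5×0.9552) = 3.610×10^6 mm³.
d_o = 153.4 mm.

d_o = 153 mm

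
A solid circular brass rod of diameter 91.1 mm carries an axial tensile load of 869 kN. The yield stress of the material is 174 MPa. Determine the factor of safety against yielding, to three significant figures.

n = 1.31

A = πd²/4 = 6518 mm².
σ = F/A = 869000/6518 = 133.3 MPa.
n = 174/133.3 = 1.305.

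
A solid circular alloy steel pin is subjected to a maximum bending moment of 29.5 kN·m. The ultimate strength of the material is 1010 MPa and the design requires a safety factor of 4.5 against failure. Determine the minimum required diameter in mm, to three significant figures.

σ_allow = 1010/4.5 = 224.4 MPa.
For a solid circular section σ = 32M/(πd³), so d³ = 32M/(π σ_allow) = 32×2.9500×10^7/(π×224.4) = 1.339×10^6 mm³.
d = 110.2 mm.

d = 110 mm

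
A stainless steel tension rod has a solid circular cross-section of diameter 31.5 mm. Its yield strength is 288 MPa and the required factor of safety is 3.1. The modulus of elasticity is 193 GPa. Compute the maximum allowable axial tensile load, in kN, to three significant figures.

σ_allow = 288/3.1 = 92.90 MPa.
A = πd²/4 = π×31.5²/4 = 779.3 mm².
F_allow = σ_allow × A = 92.90×779.3 = 72400 N.

F_allow = 72.4 kN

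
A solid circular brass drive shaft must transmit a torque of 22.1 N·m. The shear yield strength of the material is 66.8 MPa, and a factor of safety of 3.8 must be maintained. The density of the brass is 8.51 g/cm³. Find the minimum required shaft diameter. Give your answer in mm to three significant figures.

d = 18.6 mm

Allowable shear stress τ_allow = 66.8/3.8 = 17.58 MPa.
For a solid shaft τ = 16T/(πd³), so d³ = 16T/(π τ_allow) = 16×22100/(π×17.58) = 6403 mm³.
d = (6403)^(1/3) = 18.57 mm.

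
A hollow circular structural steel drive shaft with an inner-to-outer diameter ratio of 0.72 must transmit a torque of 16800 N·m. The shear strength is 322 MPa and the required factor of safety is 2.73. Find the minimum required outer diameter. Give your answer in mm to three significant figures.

d_o = 99.7 mm

τ_allow = 322/2.73 = 117.9 MPa.
For a hollow shaft τ = 16T/[πd_o³(1−k⁴)] with k = 0.72, so 1−k⁴ = 0.7313.
d_o³ = 16T/[π τ_allow (1−k⁴)] = 16×1.6800×10^7/(π×117.9×0.7313) = 992000 mm³.
d_o = 99.73 mm.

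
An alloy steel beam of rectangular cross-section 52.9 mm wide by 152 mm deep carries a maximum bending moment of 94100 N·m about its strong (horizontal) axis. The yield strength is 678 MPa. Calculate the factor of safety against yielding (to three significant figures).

Section modulus S = bh²/6 = 52.9×152²/6 = 203700 mm³.
σ = M/S = 9.4100×10^7/203700 = 462.0 MPa.
n = 678/462.0 = 1.468.

n = 1.47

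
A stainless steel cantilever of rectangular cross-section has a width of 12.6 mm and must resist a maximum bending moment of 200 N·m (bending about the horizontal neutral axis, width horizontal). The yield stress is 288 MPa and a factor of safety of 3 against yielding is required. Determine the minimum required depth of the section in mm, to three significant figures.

σ_allow = 288/3 = 96.00 MPa.
For a rectangular section σ = 6M/(bh²), so h² = 6M/(b σ_allow) = 6×200000/(12.6×96.00) = 992.1 mm².
h = 31.50 mm.

h = 31.5 mm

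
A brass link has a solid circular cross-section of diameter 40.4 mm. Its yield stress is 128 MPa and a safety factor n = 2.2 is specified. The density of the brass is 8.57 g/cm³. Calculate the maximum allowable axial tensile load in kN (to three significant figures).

σ_allow = 128/2.2 = 58.18 MPa.
A = πd²/4 = π×40.4²/4 = 1282 mm².
F_allow = σ_allow × A = 58.18×1282 = 74580 N.

F_allow = 74.6 kN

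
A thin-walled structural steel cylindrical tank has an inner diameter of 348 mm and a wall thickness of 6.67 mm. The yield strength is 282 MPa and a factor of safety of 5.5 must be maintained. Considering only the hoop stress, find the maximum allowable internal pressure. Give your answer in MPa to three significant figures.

σ_allow = 282/5.5 = 51.27 MPa.
σ_h = pD/(2t) → p_allow = 2σ_allow t/D = 2×51.27×6.67/348 = 1.965 MPa.

p_allow = 1.97 MPa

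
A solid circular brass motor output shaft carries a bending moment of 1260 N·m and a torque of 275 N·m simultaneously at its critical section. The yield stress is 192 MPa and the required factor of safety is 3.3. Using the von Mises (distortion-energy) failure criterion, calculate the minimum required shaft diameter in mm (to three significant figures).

d = 60.8 mm

σ_allow = σ_y/n = 192/3.3 = 58.18 MPa.
For a solid shaft σ_b = 32M/(πd³) and τ = 16T/(πd³), so the von Mises stress is σ' = (16/πd³)·√(4M²+3T²).
√(4M²+3T²) = √(4×(1.260×10^6)² + 3×(275000)²) = 2.565×10^6 N·mm.
d³ = 16×2.565×10^6/(π×58.18) = 224500 mm³.
d = 60.78 mm.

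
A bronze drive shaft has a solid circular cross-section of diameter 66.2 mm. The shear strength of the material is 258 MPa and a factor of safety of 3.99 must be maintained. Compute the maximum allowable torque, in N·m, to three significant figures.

τ_allow = 258/3.99 = 64.66 MPa.
For a solid shaft T_allow = τ_allow·πd³/16; πd³/16 = π×66.2³/16 = 56960 mm³.
T_allow = 64.66×56960 = 3.683×10^6 N·mm = 3683 N·m.

T_allow = 3680 N·m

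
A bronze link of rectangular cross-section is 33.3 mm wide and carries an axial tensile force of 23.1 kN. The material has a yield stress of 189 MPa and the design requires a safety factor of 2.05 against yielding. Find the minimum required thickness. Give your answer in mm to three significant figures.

σ_allow = 189/2.05 = 92.20 MPa.
Required area A = F/σ_allow = 23100/92.20 = 250.6 mm².
t = A/w = 250.6/33.3 = 7.524 mm.

t = 7.52 mm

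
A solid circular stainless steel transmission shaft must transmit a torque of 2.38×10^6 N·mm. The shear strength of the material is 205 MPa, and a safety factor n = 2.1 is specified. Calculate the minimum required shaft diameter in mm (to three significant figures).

d = 49.9 mm

Allowable shear stress τ_allow = 205/2.1 = 97.62 MPa.
For a solid shaft τ = 16T/(πd³), so d³ = 16T/(π τ_allow) = 16×2380000/(π×97.62) = 124200 mm³.
d = (124200)^(1/3) = 49.89 mm.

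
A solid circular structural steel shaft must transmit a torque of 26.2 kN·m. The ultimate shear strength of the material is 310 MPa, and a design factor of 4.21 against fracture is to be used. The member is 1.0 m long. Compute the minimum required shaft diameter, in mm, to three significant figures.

d = 122 mm

Allowable shear stress τ_allow = 310/4.21 = 73.63 MPa.
For a solid shaft τ = 16T/(πd³), so d³ = 16T/(π τ_allow) = 16×2.6200×10^7/(π×73.63) = 1.812×10^6 mm³.
d = (1.812×10^6)^(1/3) = 121.9 mm.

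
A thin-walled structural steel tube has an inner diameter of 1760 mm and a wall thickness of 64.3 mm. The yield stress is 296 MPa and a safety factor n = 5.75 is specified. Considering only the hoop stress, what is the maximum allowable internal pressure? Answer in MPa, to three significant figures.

p_allow = 3.76 MPa

σ_allow = 296/5.75 = 51.48 MPa.
σ_h = pD/(2t) → p_allow = 2σ_allow t/D = 2×51.48×64.3/1760 = 3.761 MPa.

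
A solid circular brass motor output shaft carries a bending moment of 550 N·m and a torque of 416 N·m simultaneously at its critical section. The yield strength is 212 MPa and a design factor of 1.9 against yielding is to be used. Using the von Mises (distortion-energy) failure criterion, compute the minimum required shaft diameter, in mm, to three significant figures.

σ_allow = σ_y/n = 212/1.9 = 111.6 MPa.
For a solid shaft σ_b = 32M/(πd³) and τ = 16T/(πd³), so the von Mises stress is σ' = (16/πd³)·√(4M²+3T²).
√(4M²+3T²) = √(4×(550000)² + 3×(416000)²) = 1.315×10^6 N·mm.
d³ = 16×1.315×10^6/(π×111.6) = 60020 mm³.
d = 39.15 mm.

d = 39.2 mm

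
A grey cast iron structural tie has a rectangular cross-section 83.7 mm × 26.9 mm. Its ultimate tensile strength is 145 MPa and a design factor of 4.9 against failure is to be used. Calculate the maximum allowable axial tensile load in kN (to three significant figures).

F_allow = 66.6 kN

σ_allow = 145/4.9 = 29.59 MPa.
A = 83.7×26.9 = 2252 mm².
F_allow = σ_allow × A = 29.59×2252 = 66630 N.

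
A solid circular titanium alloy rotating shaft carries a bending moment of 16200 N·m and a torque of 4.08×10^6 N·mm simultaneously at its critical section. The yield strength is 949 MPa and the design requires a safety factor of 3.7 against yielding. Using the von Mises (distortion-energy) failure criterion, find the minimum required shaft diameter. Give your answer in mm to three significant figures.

d = 87.0 mm

σ_allow = σ_y/n = 949/3.7 = 256.5 MPa.
For a solid shaft σ_b = 32M/(πd³) and τ = 16T/(πd³), so the von Mises stress is σ' = (16/πd³)·√(4M²+3T²).
√(4M²+3T²) = √(4×(1.620×10^7)² + 3×(4.080×10^6)²) = 3.316×10^7 N·mm.
d³ = 16×3.316×10^7/(π×256.5) = 658500 mm³.
d = 87.00 mm.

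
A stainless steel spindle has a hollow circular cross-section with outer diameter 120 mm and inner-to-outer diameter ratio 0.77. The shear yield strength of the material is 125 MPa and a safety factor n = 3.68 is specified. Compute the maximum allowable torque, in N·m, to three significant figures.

τ_allow = 125/3.68 = 33.97 MPa.
For a hollow shaft T_allow = τ_allow·πd_o³(1−k⁴)/16 with 1−k⁴ = 0.6485, so πd_o³(1−k⁴)/16 = 220000 mm³.
T_allow = 33.97×220000 = 7.474×10^6 N·mm = 7474 N·m.

T_allow = 7470 N·m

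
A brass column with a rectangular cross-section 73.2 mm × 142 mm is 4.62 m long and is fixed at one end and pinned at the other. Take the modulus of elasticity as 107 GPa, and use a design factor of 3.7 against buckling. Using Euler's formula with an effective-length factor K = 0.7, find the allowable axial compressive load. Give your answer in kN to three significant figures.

P_allow = 127 kN

Buckling occurs about the weak axis: I_min = h·b³/12 = 142×73.2³/12 = 4.641×10^6 mm⁴ (b = 73.2 mm is the smaller dimension).
Effective length L_e = KL = 0.7×4.62 m = 3234 mm.
Euler critical load P_cr = π²EI/L_e² = π²×107000×4.641×10^6/3234² = 468600 N.
P_allow = P_cr/n = 468600/3.7 = 126700 N.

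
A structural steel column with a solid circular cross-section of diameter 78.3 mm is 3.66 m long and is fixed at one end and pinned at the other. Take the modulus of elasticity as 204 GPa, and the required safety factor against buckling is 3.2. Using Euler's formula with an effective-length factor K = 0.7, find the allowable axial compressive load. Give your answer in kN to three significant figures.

I = πd⁴/64 = π×78.3⁴/64 = 1.845×10^6 mm⁴.
Effective length L_e = KL = 0.7×3.66 m = 2562 mm.
Euler critical load P_cr = π²EI/L_e² = π²×204000×1.845×10^6/2562² = 566000 N.
P_allow = P_cr/n = 566000/3.2 = 176900 N.

P_allow = 177 kN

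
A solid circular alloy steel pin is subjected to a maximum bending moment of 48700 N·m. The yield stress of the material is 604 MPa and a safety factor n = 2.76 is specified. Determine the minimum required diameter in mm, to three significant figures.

d = 131 mm

σ_allow = 604/2.76 = 218.8 MPa.
For a solid circular section σ = 32M/(πd³), so d³ = 32M/(π σ_allow) = 32×4.8700×10^7/(π×218.8) = 2.267×10^6 mm³.
d = 131.4 mm.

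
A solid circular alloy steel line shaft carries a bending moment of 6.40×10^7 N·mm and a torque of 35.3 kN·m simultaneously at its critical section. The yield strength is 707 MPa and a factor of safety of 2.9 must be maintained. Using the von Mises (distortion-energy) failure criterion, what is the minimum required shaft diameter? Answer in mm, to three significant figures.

σ_allow = σ_y/n = 707/2.9 = 243.8 MPa.
For a solid shaft σ_b = 32M/(πd³) and τ = 16T/(πd³), so the von Mises stress is σ' = (16/πd³)·√(4M²+3T²).
√(4M²+3T²) = √(4×(6.400×10^7)² + 3×(3.530×10^7)²) = 1.419×10^8 N·mm.
d³ = 16×1.419×10^8/(π×243.8) = 2.963×10^6 mm³.
d = 143.6 mm.

d = 144 mm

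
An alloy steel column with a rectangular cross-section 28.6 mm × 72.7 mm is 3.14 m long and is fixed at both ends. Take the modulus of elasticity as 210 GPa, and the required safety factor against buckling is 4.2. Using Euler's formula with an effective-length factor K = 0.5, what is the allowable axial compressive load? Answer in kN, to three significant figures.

P_allow = 28.4 kN

Buckling occurs about the weak axis: I_min = h·b³/12 = 72.7×28.6³/12 = 141700 mm⁴ (b = 28.6 mm is the smaller dimension).
Effective length L_e = KL = 0.5×3.14 m = 1570 mm.
Euler critical load P_cr = π²EI/L_e² = π²×210000×141700/1570² = 119200 N.
P_allow = P_cr/n = 119200/4.2 = 28370 N.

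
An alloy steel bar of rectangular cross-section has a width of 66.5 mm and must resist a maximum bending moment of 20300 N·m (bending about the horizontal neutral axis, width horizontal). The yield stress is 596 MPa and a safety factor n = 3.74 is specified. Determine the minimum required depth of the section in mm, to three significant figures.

σ_allow = 596/3.74 = 159.4 MPa.
For a rectangular section σ = 6M/(bh²), so h² = 6M/(b σ_allow) = 6×2.0300×10^7/(66.5×159.4) = 11490 mm².
h = 107.2 mm.

h = 107 mm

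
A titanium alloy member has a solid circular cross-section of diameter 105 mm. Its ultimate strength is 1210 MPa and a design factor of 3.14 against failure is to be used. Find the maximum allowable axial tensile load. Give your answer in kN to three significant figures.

σ_allow = 1210/3.14 = 385.4 MPa.
A = πd²/4 = π×105²/4 = 8659 mm².
F_allow = σ_allow × A = 385.4×8659 = 3.337×10^6 N.

F_allow = 3340 kN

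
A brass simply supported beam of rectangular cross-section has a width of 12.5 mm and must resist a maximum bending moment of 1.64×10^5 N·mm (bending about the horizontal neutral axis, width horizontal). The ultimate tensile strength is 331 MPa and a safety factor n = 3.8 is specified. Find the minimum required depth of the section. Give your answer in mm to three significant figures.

h = 30.1 mm

σ_allow = 331/3.8 = 87.11 MPa.
For a rectangular section σ = 6M/(bh²), so h² = 6M/(b σ_allow) = 6×164000/(12.5×87.11) = 903.7 mm².
h = 30.06 mm.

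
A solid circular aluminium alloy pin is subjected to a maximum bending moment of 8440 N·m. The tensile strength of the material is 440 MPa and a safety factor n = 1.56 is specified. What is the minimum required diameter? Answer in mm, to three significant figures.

σ_allow = 440/1.56 = 282.1 MPa.
For a solid circular section σ = 32M/(πd³), so d³ = 32M/(π σ_allow) = 32×8440000/(π×282.1) = 304800 mm³.
d = 67.30 mm.

d = 67.3 mm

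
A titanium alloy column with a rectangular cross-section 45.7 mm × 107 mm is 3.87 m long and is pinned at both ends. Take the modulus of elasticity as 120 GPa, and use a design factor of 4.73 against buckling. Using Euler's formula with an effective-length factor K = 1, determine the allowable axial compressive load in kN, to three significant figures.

Buckling occurs about the weak axis: I_min = h·b³/12 = 107×45.7³/12 = 851000 mm⁴ (b = 45.7 mm is the smaller dimension).
Effective length L_e = KL = 1×3.87 m = 3870 mm.
Euler critical load P_cr = π²EI/L_e² = π²×120000×851000/3870² = 67300 N.
P_allow = P_cr/n = 67300/4.73 = 14230 N.

P_allow = 14.2 kN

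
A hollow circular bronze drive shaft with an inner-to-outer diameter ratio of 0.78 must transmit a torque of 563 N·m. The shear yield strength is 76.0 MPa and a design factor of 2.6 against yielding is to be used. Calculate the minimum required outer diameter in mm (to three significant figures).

d_o = 53.8 mm

τ_allow = 76.0/2.6 = 29.23 MPa.
For a hollow shaft τ = 16T/[πd_o³(1−k⁴)] with k = 0.78, so 1−k⁴ = 0.6298.
d_o³ = 16T/[π τ_allow (1−k⁴)] = 16×563000/(π×29.23×0.6298) = 155700 mm³.
d_o = 53.80 mm.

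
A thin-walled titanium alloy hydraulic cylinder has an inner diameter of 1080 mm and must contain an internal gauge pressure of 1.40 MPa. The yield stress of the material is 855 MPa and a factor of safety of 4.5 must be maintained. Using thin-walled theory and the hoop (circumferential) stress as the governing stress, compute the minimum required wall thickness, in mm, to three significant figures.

σ_allow = 855/4.5 = 190.0 MPa.
Hoop stress σ_h = pD/(2t), so t = pD/(2σ_allow) = 1.40×1080/(2×190.0) = 3.979 mm.

t = 3.98 mm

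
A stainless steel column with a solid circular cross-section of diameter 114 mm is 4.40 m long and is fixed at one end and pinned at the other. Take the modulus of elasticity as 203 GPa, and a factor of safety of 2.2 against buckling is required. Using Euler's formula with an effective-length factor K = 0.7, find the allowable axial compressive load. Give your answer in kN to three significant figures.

I = πd⁴/64 = π×114⁴/64 = 8.291×10^6 mm⁴.
Effective length L_e = KL = 0.7×4.40 m = 3080 mm.
Euler critical load P_cr = π²EI/L_e² = π²×203000×8.291×10^6/3080² = 1.751×10^6 N.
P_allow = P_cr/n = 1.751×10^6/2.2 = 795900 N.

P_allow = 796 kN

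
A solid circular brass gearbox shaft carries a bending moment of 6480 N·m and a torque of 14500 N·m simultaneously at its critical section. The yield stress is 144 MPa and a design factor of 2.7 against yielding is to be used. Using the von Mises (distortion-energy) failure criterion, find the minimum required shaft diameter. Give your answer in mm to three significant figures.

σ_allow = σ_y/n = 144/2.7 = 53.33 MPa.
For a solid shaft σ_b = 32M/(πd³) and τ = 16T/(πd³), so the von Mises stress is σ' = (16/πd³)·√(4M²+3T²).
√(4M²+3T²) = √(4×(6.480×10^6)² + 3×(1.450×10^7)²) = 2.826×10^7 N·mm.
d³ = 16×2.826×10^7/(π×53.33) = 2.699×10^6 mm³.
d = 139.2 mm.

d = 139 mm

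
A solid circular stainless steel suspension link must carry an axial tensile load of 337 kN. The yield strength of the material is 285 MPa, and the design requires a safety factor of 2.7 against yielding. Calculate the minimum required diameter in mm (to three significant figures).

d = 63.8 mm

Allowable stress σ_allow = 285/2.7 = 105.6 MPa.
Required area A = F/σ_allow = 337000/105.6 = 3193 mm².
A = πd²/4 → d = √(4A/π) = 63.76 mm.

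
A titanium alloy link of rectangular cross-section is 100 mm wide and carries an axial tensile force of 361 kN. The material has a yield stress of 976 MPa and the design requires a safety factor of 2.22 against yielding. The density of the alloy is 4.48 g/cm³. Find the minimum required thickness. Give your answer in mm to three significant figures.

t = 8.21 mm

σ_allow = 976/2.22 = 439.6 MPa.
Required area A = F/σ_allow = 361000/439.6 = 821.1 mm².
t = A/w = 821.1/100 = 8.211 mm.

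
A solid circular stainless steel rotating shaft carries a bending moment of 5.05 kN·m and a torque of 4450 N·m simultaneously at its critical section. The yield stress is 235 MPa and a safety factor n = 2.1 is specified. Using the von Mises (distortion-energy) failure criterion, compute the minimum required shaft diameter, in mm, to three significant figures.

σ_allow = σ_y/n = 235/2.1 = 111.9 MPa.
For a solid shaft σ_b = 32M/(πd³) and τ = 16T/(πd³), so the von Mises stress is σ' = (16/πd³)·√(4M²+3T²).
√(4M²+3T²) = √(4×(5.050×10^6)² + 3×(4.450×10^6)²) = 1.271×10^7 N·mm.
d³ = 16×1.271×10^7/(π×111.9) = 578200 mm³.
d = 83.31 mm.

d = 83.3 mm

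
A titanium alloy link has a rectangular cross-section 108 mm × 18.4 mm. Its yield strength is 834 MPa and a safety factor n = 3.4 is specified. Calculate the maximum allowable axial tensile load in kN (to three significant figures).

F_allow = 487 kN

σ_allow = 834/3.4 = 245.3 MPa.
A = 108×18.4 = 1987 mm².
F_allow = σ_allow × A = 245.3×1987 = 487400 N.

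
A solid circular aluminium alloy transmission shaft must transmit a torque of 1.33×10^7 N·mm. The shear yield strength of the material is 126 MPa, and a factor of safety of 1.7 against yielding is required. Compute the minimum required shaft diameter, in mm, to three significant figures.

Allowable shear stress τ_allow = 126/1.7 = 74.12 MPa.
For a solid shaft τ = 16T/(πd³), so d³ = 16T/(π τ_allow) = 16×1.3300×10^7/(π×74.12) = 913900 mm³.
d = (913900)^(1/3) = 97.04 mm.

d = 97.0 mm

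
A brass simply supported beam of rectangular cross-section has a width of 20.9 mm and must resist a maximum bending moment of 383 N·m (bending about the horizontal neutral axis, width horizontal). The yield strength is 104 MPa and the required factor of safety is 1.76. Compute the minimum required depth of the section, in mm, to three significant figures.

σ_allow = 104/1.76 = 59.09 MPa.
For a rectangular section σ = 6M/(bh²), so h² = 6M/(b σ_allow) = 6×383000/(20.9×59.09) = 1861 mm².
h = 43.14 mm.

h = 43.1 mm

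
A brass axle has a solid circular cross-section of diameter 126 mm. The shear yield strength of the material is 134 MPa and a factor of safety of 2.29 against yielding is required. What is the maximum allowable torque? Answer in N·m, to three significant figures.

T_allow = 23000 N·m

τ_allow = 134/2.29 = 58.52 MPa.
For a solid shaft T_allow = τ_allow·πd³/16; πd³/16 = π×126³/16 = 392800 mm³.
T_allow = 58.52×392800 = 2.298×10^7 N·mm = 22980 N·m.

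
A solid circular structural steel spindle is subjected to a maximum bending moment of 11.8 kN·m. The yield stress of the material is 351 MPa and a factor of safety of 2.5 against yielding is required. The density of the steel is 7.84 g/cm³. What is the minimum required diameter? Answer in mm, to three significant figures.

d = 95.0 mm

σ_allow = 351/2.5 = 140.4 MPa.
For a solid circular section σ = 32M/(πd³), so d³ = 32M/(π σ_allow) = 32×1.1800×10^7/(π×140.4) = 856100 mm³.
d = 94.95 mm.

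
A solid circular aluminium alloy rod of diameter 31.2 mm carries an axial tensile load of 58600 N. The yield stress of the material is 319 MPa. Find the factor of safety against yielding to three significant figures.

n = 4.16

A = πd²/4 = 764.5 mm².
σ = F/A = 58600/764.5 = 76.65 MPa.
n = 319/76.65 = 4.162.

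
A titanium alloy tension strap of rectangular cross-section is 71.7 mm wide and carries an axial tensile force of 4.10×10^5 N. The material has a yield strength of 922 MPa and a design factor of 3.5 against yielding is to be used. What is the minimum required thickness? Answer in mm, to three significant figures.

t = 21.7 mm

σ_allow = 922/3.5 = 263.4 MPa.
Required area A = F/σ_allow = 410000/263.4 = 1556 mm².
t = A/w = 1556/71.7 = 21.71 mm.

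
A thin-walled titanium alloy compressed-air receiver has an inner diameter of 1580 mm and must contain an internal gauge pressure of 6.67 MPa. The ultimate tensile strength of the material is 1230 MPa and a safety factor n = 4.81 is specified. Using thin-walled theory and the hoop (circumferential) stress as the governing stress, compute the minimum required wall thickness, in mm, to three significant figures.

t = 20.6 mm

σ_allow = 1230/4.81 = 255.7 MPa.
Hoop stress σ_h = pD/(2t), so t = pD/(2σ_allow) = 6.67×1580/(2×255.7) = 20.61 mm.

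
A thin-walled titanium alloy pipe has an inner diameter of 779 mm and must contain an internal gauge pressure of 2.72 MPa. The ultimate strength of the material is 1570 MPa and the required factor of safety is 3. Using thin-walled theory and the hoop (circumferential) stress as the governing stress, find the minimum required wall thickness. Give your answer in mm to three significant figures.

σ_allow = 1570/3 = 523.3 MPa.
Hoop stress σ_h = pD/(2t), so t = pD/(2σ_allow) = 2.72×779/(2×523.3) = 2.024 mm.

t = 2.02 mm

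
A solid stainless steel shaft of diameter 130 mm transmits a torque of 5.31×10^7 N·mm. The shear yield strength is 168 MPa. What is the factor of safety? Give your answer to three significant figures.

τ = 16T/(πd³) = 16×5.3100×10^7/(π×130³) = 123.1 MPa.
n = τ_limit/τ = 168/123.1 = 1.365.

n = 1.36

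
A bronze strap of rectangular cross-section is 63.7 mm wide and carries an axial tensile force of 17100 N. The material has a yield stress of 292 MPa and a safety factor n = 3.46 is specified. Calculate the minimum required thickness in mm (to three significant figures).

σ_allow = 292/3.46 = 84.39 MPa.
Required area A = F/σ_allow = 17100/84.39 = 202.6 mm².
t = A/w = 202.6/63.7 = 3.181 mm.

t = 3.18 mm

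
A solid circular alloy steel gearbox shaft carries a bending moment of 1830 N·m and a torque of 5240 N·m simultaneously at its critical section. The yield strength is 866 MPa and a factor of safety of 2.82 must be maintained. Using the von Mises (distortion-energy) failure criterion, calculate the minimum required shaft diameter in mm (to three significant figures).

σ_allow = σ_y/n = 866/2.82 = 307.1 MPa.
For a solid shaft σ_b = 32M/(πd³) and τ = 16T/(πd³), so the von Mises stress is σ' = (16/πd³)·√(4M²+3T²).
√(4M²+3T²) = √(4×(1.830×10^6)² + 3×(5.240×10^6)²) = 9.786×10^6 N·mm.
d³ = 16×9.786×10^6/(π×307.1) = 162300 mm³.
d = 54.55 mm.

d = 54.5 mm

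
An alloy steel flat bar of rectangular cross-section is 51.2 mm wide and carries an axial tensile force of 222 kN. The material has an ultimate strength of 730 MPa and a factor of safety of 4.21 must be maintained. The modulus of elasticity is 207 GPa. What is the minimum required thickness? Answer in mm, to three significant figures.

t = 25.0 mm

σ_allow = 730/4.21 = 173.4 MPa.
Required area A = F/σ_allow = 222000/173.4 = 1280 mm².
t = A/w = 1280/51.2 = 25.01 mm.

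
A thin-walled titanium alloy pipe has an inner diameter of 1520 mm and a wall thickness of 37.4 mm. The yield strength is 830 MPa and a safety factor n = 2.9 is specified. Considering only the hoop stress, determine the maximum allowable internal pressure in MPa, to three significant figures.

σ_allow = 830/2.9 = 286.2 MPa.
σ_h = pD/(2t) → p_allow = 2σ_allow t/D = 2×286.2×37.4/1520 = 14.08 MPa.

p_allow = 14.1 MPa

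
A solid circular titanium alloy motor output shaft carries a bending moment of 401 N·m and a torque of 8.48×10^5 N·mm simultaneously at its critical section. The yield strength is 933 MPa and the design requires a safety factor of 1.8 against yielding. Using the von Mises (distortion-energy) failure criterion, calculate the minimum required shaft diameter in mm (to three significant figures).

σ_allow = σ_y/n = 933/1.8 = 518.3 MPa.
For a solid shaft σ_b = 32M/(πd³) and τ = 16T/(πd³), so the von Mises stress is σ' = (16/πd³)·√(4M²+3T²).
√(4M²+3T²) = √(4×(401000)² + 3×(848000)²) = 1.673×10^6 N·mm.
d³ = 16×1.673×10^6/(π×518.3) = 16440 mm³.
d = 25.43 mm.

d = 25.4 mm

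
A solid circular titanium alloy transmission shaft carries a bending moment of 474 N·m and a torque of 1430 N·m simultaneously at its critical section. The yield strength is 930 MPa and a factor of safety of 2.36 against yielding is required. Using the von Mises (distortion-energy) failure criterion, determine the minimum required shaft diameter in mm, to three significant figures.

σ_allow = σ_y/n = 930/2.36 = 394.1 MPa.
For a solid shaft σ_b = 32M/(πd³) and τ = 16T/(πd³), so the von Mises stress is σ' = (16/πd³)·√(4M²+3T²).
√(4M²+3T²) = √(4×(474000)² + 3×(1.430×10^6)²) = 2.652×10^6 N·mm.
d³ = 16×2.652×10^6/(π×394.1) = 34280 mm³.
d = 32.48 mm.

d = 32.5 mm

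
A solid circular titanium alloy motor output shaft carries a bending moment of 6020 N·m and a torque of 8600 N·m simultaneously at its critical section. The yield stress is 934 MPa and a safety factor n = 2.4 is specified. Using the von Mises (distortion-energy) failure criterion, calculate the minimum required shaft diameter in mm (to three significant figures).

σ_allow = σ_y/n = 934/2.4 = 389.2 MPa.
For a solid shaft σ_b = 32M/(πd³) and τ = 16T/(πd³), so the von Mises stress is σ' = (16/πd³)·√(4M²+3T²).
√(4M²+3T²) = √(4×(6.020×10^6)² + 3×(8.600×10^6)²) = 1.915×10^7 N·mm.
d³ = 16×1.915×10^7/(π×389.2) = 250700 mm³.
d = 63.05 mm.

d = 63.1 mm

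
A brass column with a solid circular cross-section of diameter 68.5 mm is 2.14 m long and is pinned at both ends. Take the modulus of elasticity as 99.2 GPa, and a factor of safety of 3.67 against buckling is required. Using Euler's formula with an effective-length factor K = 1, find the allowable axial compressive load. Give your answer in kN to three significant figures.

P_allow = 63.0 kN

I = πd⁴/64 = π×68.5⁴/64 = 1.081×10^6 mm⁴.
Effective length L_e = KL = 1×2.14 m = 2140 mm.
Euler critical load P_cr = π²EI/L_e² = π²×99200×1.081×10^6/2140² = 231100 N.
P_allow = P_cr/n = 231100/3.67 = 62960 N.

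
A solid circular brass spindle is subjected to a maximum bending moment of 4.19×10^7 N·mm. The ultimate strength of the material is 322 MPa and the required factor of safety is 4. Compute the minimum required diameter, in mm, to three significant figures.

d = 174 mm

σ_allow = 322/4 = 80.50 MPa.
For a solid circular section σ = 32M/(πd³), so d³ = 32M/(π σ_allow) = 32×4.1900×10^7/(π×80.50) = 5.302×10^6 mm³.
d = 174.4 mm.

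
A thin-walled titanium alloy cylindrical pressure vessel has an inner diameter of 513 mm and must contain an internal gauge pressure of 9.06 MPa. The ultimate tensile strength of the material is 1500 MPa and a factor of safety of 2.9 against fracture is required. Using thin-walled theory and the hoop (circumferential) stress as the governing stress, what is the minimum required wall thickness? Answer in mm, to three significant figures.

t = 4.49 mm

σ_allow = 1500/2.9 = 517.2 MPa.
Hoop stress σ_h = pD/(2t), so t = pD/(2σ_allow) = 9.06×513/(2×517.2) = 4.493 mm.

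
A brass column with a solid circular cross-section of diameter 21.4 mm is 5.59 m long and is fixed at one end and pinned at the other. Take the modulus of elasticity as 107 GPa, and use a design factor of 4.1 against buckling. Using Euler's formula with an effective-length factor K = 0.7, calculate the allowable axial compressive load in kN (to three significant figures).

P_allow = 0.173 kN

I = πd⁴/64 = π×21.4⁴/64 = 10290 mm⁴.
Effective length L_e = KL = 0.7×5.59 m = 3913 mm.
Euler critical load P_cr = π²EI/L_e² = π²×107000×10290/3913² = 710.0 N.
P_allow = P_cr/n = 710.0/4.1 = 173.2 N.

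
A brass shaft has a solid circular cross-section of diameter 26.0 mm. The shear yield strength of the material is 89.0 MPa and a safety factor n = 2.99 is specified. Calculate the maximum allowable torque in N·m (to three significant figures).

T_allow = 103 N·m

τ_allow = 89.0/2.99 = 29.77 MPa.
For a solid shaft T_allow = τ_allow·πd³/16; πd³/16 = π×26.0³/16 = 3451 mm³.
T_allow = 29.77×3451 = 102700 N·mm = 102.7 N·m.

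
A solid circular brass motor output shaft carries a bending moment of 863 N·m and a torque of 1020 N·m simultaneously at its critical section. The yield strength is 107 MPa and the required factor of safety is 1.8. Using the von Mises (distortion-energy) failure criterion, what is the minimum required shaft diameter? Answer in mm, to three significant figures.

σ_allow = σ_y/n = 107/1.8 = 59.44 MPa.
For a solid shaft σ_b = 32M/(πd³) and τ = 16T/(πd³), so the von Mises stress is σ' = (16/πd³)·√(4M²+3T²).
√(4M²+3T²) = √(4×(863000)² + 3×(1.020×10^6)²) = 2.470×10^6 N·mm.
d³ = 16×2.470×10^6/(π×59.44) = 211600 mm³.
d = 59.59 mm.

d = 59.6 mm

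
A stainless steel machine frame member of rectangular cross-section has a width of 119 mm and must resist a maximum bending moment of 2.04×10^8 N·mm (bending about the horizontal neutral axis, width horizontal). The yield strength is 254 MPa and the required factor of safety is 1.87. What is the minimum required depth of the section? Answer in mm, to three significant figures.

h = 275 mm

σ_allow = 254/1.87 = 135.8 MPa.
For a rectangular section σ = 6M/(bh²), so h² = 6M/(b σ_allow) = 6×2.0400×10^8/(119×135.8) = 75730 mm².
h = 275.2 mm.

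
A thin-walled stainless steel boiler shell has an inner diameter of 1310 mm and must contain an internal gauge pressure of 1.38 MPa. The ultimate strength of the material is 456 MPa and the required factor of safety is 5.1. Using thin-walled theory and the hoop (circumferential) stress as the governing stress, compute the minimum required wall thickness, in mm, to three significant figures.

σ_allow = 456/5.1 = 89.41 MPa.
Hoop stress σ_h = pD/(2t), so t = pD/(2σ_allow) = 1.38×1310/(2×89.41) = 10.11 mm.

t = 10.1 mm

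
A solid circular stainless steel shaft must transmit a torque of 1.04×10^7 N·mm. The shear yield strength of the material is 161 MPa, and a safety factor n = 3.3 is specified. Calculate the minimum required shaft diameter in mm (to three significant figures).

Allowable shear stress τ_allow = 161/3.3 = 48.79 MPa.
For a solid shaft τ = 16T/(πd³), so d³ = 16T/(π τ_allow) = 16×1.0400×10^7/(π×48.79) = 1.086×10^6 mm³.
d = (1.086×10^6)^(1/3) = 102.8 mm.

d = 103 mm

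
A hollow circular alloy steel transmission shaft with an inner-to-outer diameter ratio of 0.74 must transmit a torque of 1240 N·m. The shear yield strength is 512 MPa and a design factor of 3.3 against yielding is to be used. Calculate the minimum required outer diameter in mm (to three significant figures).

d_o = 38.7 mm

τ_allow = 512/3.3 = 155.2 MPa.
For a hollow shaft τ = 16T/[πd_o³(1−k⁴)] with k = 0.74, so 1−k⁴ = 0.7001.
d_o³ = 16T/[π τ_allow (1−k⁴)] = 16×1240000/(π×155.2×0.7001) = 58140 mm³.
d_o = 38.74 mm.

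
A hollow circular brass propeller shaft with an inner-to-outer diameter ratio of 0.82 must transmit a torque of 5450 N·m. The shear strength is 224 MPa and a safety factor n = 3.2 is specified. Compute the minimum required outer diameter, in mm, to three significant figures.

τ_allow = 224/3.2 = 70.00 MPa.
For a hollow shaft τ = 16T/[πd_o³(1−k⁴)] with k = 0.82, so 1−k⁴ = 0.5479.
d_o³ = 16T/[π τ_allow (1−k⁴)] = 16×5450000/(π×70.00×0.5479) = 723700 mm³.
d_o = 89.78 mm.

d_o = 89.8 mm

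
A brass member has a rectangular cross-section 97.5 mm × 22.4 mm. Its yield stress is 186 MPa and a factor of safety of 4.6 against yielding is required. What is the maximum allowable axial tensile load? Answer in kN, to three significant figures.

σ_allow = 186/4.6 = 40.43 MPa.
A = 97.5×22.4 = 2184 mm².
F_allow = σ_allow × A = 40.43×2184 = 88310 N.

F_allow = 88.3 kN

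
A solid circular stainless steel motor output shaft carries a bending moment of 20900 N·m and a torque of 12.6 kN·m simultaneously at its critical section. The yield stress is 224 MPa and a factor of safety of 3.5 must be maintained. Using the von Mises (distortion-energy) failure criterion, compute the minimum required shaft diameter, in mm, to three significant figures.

σ_allow = σ_y/n = 224/3.5 = 64.00 MPa.
For a solid shaft σ_b = 32M/(πd³) and τ = 16T/(πd³), so the von Mises stress is σ' = (16/πd³)·√(4M²+3T²).
√(4M²+3T²) = √(4×(2.090×10^7)² + 3×(1.260×10^7)²) = 4.715×10^7 N·mm.
d³ = 16×4.715×10^7/(π×64.00) = 3.752×10^6 mm³.
d = 155.4 mm.

d = 155 mm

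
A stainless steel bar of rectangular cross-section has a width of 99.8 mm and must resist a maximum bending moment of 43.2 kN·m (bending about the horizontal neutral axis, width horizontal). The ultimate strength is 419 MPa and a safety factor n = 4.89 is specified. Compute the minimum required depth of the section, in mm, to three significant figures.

h = 174 mm

σ_allow = 419/4.89 = 85.69 MPa.
For a rectangular section σ = 6M/(bh²), so h² = 6M/(b σ_allow) = 6×4.3200×10^7/(99.8×85.69) = 30310 mm².
h = 174.1 mm.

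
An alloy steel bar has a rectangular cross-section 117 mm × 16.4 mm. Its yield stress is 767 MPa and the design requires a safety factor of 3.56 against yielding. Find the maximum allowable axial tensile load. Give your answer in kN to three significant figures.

F_allow = 413 kN

σ_allow = 767/3.56 = 215.4 MPa.
A = 117×16.4 = 1919 mm².
F_allow = σ_allow × A = 215.4×1919 = 413400 N.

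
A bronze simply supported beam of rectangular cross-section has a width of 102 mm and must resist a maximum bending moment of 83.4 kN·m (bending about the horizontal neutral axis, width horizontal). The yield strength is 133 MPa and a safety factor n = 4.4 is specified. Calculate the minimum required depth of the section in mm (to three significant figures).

h = 403 mm

σ_allow = 133/4.4 = 30.23 MPa.
For a rectangular section σ = 6M/(bh²), so h² = 6M/(b σ_allow) = 6×8.3400×10^7/(102×30.23) = 162300 mm².
h = 402.9 mm.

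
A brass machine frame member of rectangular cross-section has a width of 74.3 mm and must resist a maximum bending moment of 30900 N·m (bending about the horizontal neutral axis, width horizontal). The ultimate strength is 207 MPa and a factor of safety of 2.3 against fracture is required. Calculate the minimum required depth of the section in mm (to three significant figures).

σ_allow = 207/2.3 = 90.00 MPa.
For a rectangular section σ = 6M/(bh²), so h² = 6M/(b σ_allow) = 6×3.0900×10^7/(74.3×90.00) = 27730 mm².
h = 166.5 mm.

h = 167 mm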